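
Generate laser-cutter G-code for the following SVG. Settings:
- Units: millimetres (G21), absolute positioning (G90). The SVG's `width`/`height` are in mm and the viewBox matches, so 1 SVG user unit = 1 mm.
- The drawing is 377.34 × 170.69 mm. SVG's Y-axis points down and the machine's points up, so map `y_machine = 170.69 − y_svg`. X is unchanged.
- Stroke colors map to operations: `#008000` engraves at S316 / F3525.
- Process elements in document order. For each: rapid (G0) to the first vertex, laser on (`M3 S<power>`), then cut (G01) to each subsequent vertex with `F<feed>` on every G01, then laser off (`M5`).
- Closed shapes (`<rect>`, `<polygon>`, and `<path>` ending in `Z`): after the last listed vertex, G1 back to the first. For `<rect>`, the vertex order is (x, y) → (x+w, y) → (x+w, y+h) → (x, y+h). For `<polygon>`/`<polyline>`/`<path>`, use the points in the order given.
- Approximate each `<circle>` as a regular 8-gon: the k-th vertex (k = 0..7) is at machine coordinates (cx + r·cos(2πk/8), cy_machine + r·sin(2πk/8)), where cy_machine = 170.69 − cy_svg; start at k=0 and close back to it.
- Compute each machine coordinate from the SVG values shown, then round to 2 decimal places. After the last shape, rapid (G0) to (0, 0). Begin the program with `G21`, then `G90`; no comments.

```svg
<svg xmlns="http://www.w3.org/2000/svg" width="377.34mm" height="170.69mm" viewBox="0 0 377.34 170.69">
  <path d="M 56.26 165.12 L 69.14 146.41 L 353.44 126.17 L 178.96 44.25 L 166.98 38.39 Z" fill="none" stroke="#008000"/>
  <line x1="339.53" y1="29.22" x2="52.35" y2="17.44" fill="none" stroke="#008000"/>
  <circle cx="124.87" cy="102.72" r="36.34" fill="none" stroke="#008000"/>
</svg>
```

G21
G90
G0 X56.26 Y5.57
M3 S316
G01 X69.14 Y24.28 F3525
G01 X353.44 Y44.52 F3525
G01 X178.96 Y126.44 F3525
G01 X166.98 Y132.30 F3525
G01 X56.26 Y5.57 F3525
M5
G0 X339.53 Y141.47
M3 S316
G01 X52.35 Y153.25 F3525
M5
G0 X161.21 Y67.97
M3 S316
G01 X150.57 Y93.67 F3525
G01 X124.87 Y104.31 F3525
G01 X99.17 Y93.67 F3525
G01 X88.53 Y67.97 F3525
G01 X99.17 Y42.27 F3525
G01 X124.87 Y31.63 F3525
G01 X150.57 Y42.27 F3525
G01 X161.21 Y67.97 F3525
M5
G0 X0.00 Y0.00

1 u = 1 mm; y_m = 170.69 − y.

[1] `<path>` closed polygon, #008000→engrave S316 F3525: (56.26,5.57) → (69.14,24.28) → (353.44,44.52) → (178.96,126.44) → (166.98,132.30) → (56.26,5.57) (closed)

[2] `<line>` line segment, #008000→engrave S316 F3525: (339.53,141.47) → (52.35,153.25)

[3] `<circle>` circle, #008000→engrave S316 F3525: (161.21,67.97) → (150.57,93.67) → (124.87,104.31) → (99.17,93.67) → (88.53,67.97) → (99.17,42.27) → (124.87,31.63) → (150.57,42.27) → (161.21,67.97) (closed)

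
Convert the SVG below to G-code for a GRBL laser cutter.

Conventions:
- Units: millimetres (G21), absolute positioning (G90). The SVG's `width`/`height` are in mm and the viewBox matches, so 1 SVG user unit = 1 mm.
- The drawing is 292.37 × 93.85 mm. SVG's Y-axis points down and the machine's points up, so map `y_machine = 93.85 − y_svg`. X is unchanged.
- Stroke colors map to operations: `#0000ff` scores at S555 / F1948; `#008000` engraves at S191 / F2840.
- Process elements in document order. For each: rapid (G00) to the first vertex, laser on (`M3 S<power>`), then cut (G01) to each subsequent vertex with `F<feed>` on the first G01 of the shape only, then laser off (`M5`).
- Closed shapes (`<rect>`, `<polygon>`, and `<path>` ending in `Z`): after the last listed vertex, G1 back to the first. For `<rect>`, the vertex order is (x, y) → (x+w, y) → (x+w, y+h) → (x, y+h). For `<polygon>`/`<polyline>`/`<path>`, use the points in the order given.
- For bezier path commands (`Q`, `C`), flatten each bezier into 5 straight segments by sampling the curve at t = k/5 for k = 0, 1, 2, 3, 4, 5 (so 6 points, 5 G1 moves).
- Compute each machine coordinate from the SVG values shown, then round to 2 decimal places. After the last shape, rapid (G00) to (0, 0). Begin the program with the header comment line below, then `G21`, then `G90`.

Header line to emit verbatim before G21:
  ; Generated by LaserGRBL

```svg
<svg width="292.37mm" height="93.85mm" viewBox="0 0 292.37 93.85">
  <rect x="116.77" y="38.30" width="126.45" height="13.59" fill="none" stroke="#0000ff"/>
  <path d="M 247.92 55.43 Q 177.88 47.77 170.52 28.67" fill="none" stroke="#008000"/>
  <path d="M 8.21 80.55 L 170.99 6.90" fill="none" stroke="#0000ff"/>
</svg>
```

; Generated by LaserGRBL
G21
G90
G00 X116.77 Y55.55
M3 S555
G01 X243.22 Y55.55 F1948
G01 X243.22 Y41.96
G01 X116.77 Y41.96
G01 X116.77 Y55.55
M5
G00 X247.92 Y38.42
M3 S191
G01 X222.41 Y41.94 F2840
G01 X201.92 Y46.38
G01 X186.44 Y51.73
G01 X175.97 Y58.00
G01 X170.52 Y65.18
M5
G00 X8.21 Y13.30
M3 S555
G01 X170.99 Y86.95 F1948
M5
G00 X0.00 Y0.00

viewBox `0 0 292.37 93.85` with mm width/height → 1 unit = 1 mm. Flip: y_m = 93.85 − y_svg.

**Shape 1** — `<rect>` rectangle, stroke `#0000ff` → score (S555, F1948). Machine vertices: (116.77,55.55) → (243.22,55.55) → (243.22,41.96) → (116.77,41.96) → (116.77,55.55). Closed: final G1 returns to the first vertex.

**Shape 2** — `<path>` quadratic bezier, stroke `#008000` → engrave (S191, F2840). Control points (SVG): P0=(247.92,55.43), P1=(177.88,47.77), P2=(170.52,28.67); sampled at t=k/5. Machine vertices: (247.92,38.42) → (222.41,41.94) → (201.92,46.38) → (186.44,51.73) → (175.97,58.00) → (170.52,65.18). Open path.

**Shape 3** — `<path>` line segment, stroke `#0000ff` → score (S555, F1948). Machine vertices: (8.21,13.30) → (170.99,86.95). Open path.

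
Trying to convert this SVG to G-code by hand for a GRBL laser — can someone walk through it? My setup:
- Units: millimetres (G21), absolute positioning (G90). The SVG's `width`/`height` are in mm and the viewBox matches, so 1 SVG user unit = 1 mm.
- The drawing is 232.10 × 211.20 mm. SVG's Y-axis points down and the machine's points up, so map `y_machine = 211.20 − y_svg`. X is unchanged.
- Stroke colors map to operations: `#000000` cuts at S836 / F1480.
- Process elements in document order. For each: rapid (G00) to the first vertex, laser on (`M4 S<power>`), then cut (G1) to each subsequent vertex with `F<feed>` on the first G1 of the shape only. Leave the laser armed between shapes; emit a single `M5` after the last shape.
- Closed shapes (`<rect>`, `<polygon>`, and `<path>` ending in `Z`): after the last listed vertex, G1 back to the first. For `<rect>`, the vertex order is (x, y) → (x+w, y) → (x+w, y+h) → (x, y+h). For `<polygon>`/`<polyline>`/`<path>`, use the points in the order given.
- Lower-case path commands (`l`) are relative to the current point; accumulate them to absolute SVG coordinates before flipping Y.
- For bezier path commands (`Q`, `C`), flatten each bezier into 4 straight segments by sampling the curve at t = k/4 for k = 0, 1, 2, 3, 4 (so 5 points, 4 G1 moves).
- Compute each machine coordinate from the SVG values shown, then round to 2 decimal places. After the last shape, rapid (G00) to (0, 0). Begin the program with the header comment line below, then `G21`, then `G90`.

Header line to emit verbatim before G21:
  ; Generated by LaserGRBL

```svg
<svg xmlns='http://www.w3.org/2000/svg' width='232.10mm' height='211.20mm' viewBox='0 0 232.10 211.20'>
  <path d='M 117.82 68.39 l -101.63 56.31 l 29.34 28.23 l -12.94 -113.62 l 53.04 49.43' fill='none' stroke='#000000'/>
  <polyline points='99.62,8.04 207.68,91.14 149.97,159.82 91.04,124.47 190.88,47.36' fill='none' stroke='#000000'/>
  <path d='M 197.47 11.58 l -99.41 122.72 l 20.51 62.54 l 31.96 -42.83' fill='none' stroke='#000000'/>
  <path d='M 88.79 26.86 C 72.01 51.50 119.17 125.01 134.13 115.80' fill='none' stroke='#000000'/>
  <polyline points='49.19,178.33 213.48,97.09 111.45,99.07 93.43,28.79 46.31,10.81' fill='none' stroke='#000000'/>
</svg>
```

viewBox `0 0 232.10 211.20` with mm width/height → 1 unit = 1 mm. Flip: y_m = 211.20 − y_svg.

**Shape 1** — `<path>` open polyline, stroke `#000000` → cut (S836, F1480). Machine vertices: (117.82,142.81) → (16.19,86.50) → (45.53,58.27) → (32.59,171.89) → (85.63,122.46). Open path.

**Shape 2** — `<polyline>` open polyline, stroke `#000000` → cut (S836, F1480). Machine vertices: (99.62,203.16) → (207.68,120.06) → (149.97,51.38) → (91.04,86.73) → (190.88,163.84). Open path.

**Shape 3** — `<path>` open polyline, stroke `#000000` → cut (S836, F1480). Machine vertices: (197.47,199.62) → (98.06,76.90) → (118.57,14.36) → (150.53,57.19). Open path.

**Shape 4** — `<path>` cubic bezier, stroke `#000000` → cut (S836, F1480). Control points (SVG): P0=(88.79,26.86), P1=(72.01,51.50), P2=(119.17,125.01), P3=(134.13,115.80); sampled at t=k/4. Machine vertices: (88.79,184.34) → (86.69,158.75) → (99.56,127.18) → (118.37,101.95) → (134.13,95.40). Open path.

**Shape 5** — `<polyline>` open polyline, stroke `#000000` → cut (S836, F1480). Machine vertices: (49.19,32.87) → (213.48,114.11) → (111.45,112.13) → (93.43,182.41) → (46.31,200.39). Open path.

; Generated by LaserGRBL
G21
G90
G00 X117.82 Y142.81
M4 S836
G1 X16.19 Y86.50 F1480
G1 X45.53 Y58.27
G1 X32.59 Y171.89
G1 X85.63 Y122.46
G00 X99.62 Y203.16
M4 S836
G1 X207.68 Y120.06 F1480
G1 X149.97 Y51.38
G1 X91.04 Y86.73
G1 X190.88 Y163.84
G00 X197.47 Y199.62
M4 S836
G1 X98.06 Y76.90 F1480
G1 X118.57 Y14.36
G1 X150.53 Y57.19
G00 X88.79 Y184.34
M4 S836
G1 X86.69 Y158.75 F1480
G1 X99.56 Y127.18
G1 X118.37 Y101.95
G1 X134.13 Y95.40
G00 X49.19 Y32.87
M4 S836
G1 X213.48 Y114.11 F1480
G1 X111.45 Y112.13
G1 X93.43 Y182.41
G1 X46.31 Y200.39
M5
G00 X0.00 Y0.00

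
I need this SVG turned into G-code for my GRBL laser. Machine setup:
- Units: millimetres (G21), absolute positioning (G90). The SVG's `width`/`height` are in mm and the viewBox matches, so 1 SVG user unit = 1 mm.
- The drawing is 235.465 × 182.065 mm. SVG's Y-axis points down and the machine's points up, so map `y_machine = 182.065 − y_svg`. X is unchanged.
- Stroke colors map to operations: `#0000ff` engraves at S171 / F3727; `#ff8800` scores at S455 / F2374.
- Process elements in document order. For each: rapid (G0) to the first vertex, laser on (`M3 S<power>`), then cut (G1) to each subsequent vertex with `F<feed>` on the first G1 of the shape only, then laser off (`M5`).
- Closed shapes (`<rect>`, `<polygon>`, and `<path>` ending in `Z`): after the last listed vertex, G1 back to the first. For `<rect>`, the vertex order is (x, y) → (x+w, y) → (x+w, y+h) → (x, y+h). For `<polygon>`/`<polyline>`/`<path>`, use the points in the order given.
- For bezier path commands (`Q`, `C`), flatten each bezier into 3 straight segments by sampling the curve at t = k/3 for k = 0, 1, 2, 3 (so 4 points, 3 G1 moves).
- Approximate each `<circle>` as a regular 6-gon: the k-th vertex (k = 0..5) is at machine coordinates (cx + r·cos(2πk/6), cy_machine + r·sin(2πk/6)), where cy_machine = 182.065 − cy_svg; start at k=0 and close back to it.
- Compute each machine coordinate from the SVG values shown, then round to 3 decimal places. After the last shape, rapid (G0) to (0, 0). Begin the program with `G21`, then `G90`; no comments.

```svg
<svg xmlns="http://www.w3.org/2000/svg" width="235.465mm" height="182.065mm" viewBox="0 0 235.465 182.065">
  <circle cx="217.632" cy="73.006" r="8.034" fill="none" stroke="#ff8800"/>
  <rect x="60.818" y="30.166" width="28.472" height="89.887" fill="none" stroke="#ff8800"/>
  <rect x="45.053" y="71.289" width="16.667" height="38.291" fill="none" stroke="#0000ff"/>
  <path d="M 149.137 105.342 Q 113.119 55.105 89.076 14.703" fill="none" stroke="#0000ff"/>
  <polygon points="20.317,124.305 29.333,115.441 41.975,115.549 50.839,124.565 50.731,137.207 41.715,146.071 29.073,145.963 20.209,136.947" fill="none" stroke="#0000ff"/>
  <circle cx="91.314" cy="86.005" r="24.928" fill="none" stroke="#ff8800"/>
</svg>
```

G21
G90
G0 X225.666 Y109.059
M3 S455
G1 X221.649 Y116.017 F2374
G1 X213.615 Y116.017
G1 X209.598 Y109.059
G1 X213.615 Y102.101
G1 X221.649 Y102.101
G1 X225.666 Y109.059
M5
G0 X60.818 Y151.899
M3 S455
G1 X89.290 Y151.899 F2374
G1 X89.290 Y62.012
G1 X60.818 Y62.012
G1 X60.818 Y151.899
M5
G0 X45.053 Y110.776
M3 S171
G1 X61.720 Y110.776 F3727
G1 X61.720 Y72.485
G1 X45.053 Y72.485
G1 X45.053 Y110.776
M5
G0 X149.137 Y76.723
M3 S171
G1 X126.456 Y109.122 F3727
G1 X106.435 Y139.335
G1 X89.076 Y167.362
M5
G0 X20.317 Y57.760
M3 S171
G1 X29.333 Y66.624 F3727
G1 X41.975 Y66.516
G1 X50.839 Y57.500
G1 X50.731 Y44.858
G1 X41.715 Y35.994
G1 X29.073 Y36.102
G1 X20.209 Y45.118
G1 X20.317 Y57.760
M5
G0 X116.242 Y96.060
M3 S455
G1 X103.778 Y117.648 F2374
G1 X78.850 Y117.648
G1 X66.386 Y96.060
G1 X78.850 Y74.472
G1 X103.778 Y74.472
G1 X116.242 Y96.060
M5
G0 X0.000 Y0.000

Since the viewBox matches the mm dimensions, user units are millimetres directly. The only transform is the Y-flip y_m = 182.065 − y_svg.

Shape 1 is a circle drawn with `<circle>`. Its stroke #ff8800 means score at S455, F2374. After flipping Y the toolpath is (225.666,109.059) → (221.649,116.017) → (213.615,116.017) → (209.598,109.059) → (213.615,102.101) → (221.649,102.101) → (225.666,109.059), returning to the start.

Shape 2 is a rectangle drawn with `<rect>`. Its stroke #ff8800 means score at S455, F2374. After flipping Y the toolpath is (60.818,151.899) → (89.290,151.899) → (89.290,62.012) → (60.818,62.012) → (60.818,151.899), returning to the start.

Shape 3 is a rectangle drawn with `<rect>`. Its stroke #0000ff means engrave at S171, F3727. After flipping Y the toolpath is (45.053,110.776) → (61.720,110.776) → (61.720,72.485) → (45.053,72.485) → (45.053,110.776), returning to the start.

Shape 4 is a quadratic bezier drawn with `<path>`. Its stroke #0000ff means engrave at S171, F3727. After flipping Y the toolpath is (149.137,76.723) → (126.456,109.122) → (106.435,139.335) → (89.076,167.362).

Shape 5 is a regular polygon drawn with `<polygon>`. Its stroke #0000ff means engrave at S171, F3727. After flipping Y the toolpath is (20.317,57.760) → (29.333,66.624) → (41.975,66.516) → (50.839,57.500) → (50.731,44.858) → (41.715,35.994) → (29.073,36.102) → (20.209,45.118) → (20.317,57.760), returning to the start.

Shape 6 is a circle drawn with `<circle>`. Its stroke #ff8800 means score at S455, F2374. After flipping Y the toolpath is (116.242,96.060) → (103.778,117.648) → (78.850,117.648) → (66.386,96.060) → (78.850,74.472) → (103.778,74.472) → (116.242,96.060), returning to the start.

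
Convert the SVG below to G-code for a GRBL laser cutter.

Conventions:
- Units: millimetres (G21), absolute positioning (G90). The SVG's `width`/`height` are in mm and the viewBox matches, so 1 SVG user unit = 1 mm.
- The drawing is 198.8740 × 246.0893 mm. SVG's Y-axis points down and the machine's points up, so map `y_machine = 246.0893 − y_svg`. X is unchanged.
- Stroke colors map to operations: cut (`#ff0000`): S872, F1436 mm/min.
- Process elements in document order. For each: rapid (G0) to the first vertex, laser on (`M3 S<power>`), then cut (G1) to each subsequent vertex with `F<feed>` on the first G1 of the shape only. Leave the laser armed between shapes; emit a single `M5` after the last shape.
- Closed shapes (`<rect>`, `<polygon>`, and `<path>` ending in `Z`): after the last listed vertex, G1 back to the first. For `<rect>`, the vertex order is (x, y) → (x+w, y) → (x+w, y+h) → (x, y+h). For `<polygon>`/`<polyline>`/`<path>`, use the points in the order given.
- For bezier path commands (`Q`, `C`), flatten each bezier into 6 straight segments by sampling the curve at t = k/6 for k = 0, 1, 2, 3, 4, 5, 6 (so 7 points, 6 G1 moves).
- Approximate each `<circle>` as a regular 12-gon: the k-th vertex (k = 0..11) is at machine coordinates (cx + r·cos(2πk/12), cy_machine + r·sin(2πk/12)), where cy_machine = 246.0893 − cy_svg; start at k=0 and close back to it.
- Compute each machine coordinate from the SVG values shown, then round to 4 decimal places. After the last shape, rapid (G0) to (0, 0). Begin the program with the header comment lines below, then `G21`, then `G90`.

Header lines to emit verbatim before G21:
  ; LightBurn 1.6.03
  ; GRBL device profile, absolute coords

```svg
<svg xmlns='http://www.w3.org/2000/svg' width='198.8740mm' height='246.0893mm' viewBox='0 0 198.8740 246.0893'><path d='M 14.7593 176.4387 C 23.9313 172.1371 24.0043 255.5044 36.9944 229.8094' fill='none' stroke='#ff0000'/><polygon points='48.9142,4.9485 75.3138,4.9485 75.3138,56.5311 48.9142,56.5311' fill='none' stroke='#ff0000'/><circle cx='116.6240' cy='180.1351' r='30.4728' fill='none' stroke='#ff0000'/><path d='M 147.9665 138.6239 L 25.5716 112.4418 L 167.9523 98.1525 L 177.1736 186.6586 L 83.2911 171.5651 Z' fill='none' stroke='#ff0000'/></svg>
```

1 u = 1 mm; y_m = 246.0893 − y.

[1] `<path>` cubic bezier, #ff0000→cut S872 F1436: (14.7593,69.6506) → (18.6890,65.4065) → (21.7137,52.0156) → (24.4451,34.9427) → (27.4946,19.6527) → (31.4738,11.6101) → (36.9944,16.2799)

[2] `<polygon>` rectangle, #ff0000→cut S872 F1436: (48.9142,241.1408) → (75.3138,241.1408) → (75.3138,189.5582) → (48.9142,189.5582) → (48.9142,241.1408) (closed)

[3] `<circle>` circle, #ff0000→cut S872 F1436: (147.0968,65.9542) → (143.0142,81.1906) → (131.8604,92.3444) → (116.6240,96.4270) → (101.3876,92.3444) → (90.2338,81.1906) → (86.1512,65.9542) → (90.2338,50.7178) → (101.3876,39.5640) → (116.6240,35.4814) → (131.8604,39.5640) → (143.0142,50.7178) → (147.0968,65.9542) (closed)

[4] `<path>` closed polygon, #ff0000→cut S872 F1436: (147.9665,107.4654) → (25.5716,133.6475) → (167.9523,147.9368) → (177.1736,59.4307) → (83.2911,74.5242) → (147.9665,107.4654) (closed)

; LightBurn 1.6.03
; GRBL device profile, absolute coords
G21
G90
G0 X14.7593 Y69.6506
M3 S872
G1 X18.6890 Y65.4065 F1436
G1 X21.7137 Y52.0156
G1 X24.4451 Y34.9427
G1 X27.4946 Y19.6527
G1 X31.4738 Y11.6101
G1 X36.9944 Y16.2799
G0 X48.9142 Y241.1408
M3 S872
G1 X75.3138 Y241.1408 F1436
G1 X75.3138 Y189.5582
G1 X48.9142 Y189.5582
G1 X48.9142 Y241.1408
G0 X147.0968 Y65.9542
M3 S872
G1 X143.0142 Y81.1906 F1436
G1 X131.8604 Y92.3444
G1 X116.6240 Y96.4270
G1 X101.3876 Y92.3444
G1 X90.2338 Y81.1906
G1 X86.1512 Y65.9542
G1 X90.2338 Y50.7178
G1 X101.3876 Y39.5640
G1 X116.6240 Y35.4814
G1 X131.8604 Y39.5640
G1 X143.0142 Y50.7178
G1 X147.0968 Y65.9542
G0 X147.9665 Y107.4654
M3 S872
G1 X25.5716 Y133.6475 F1436
G1 X167.9523 Y147.9368
G1 X177.1736 Y59.4307
G1 X83.2911 Y74.5242
G1 X147.9665 Y107.4654
M5
G0 X0.0000 Y0.0000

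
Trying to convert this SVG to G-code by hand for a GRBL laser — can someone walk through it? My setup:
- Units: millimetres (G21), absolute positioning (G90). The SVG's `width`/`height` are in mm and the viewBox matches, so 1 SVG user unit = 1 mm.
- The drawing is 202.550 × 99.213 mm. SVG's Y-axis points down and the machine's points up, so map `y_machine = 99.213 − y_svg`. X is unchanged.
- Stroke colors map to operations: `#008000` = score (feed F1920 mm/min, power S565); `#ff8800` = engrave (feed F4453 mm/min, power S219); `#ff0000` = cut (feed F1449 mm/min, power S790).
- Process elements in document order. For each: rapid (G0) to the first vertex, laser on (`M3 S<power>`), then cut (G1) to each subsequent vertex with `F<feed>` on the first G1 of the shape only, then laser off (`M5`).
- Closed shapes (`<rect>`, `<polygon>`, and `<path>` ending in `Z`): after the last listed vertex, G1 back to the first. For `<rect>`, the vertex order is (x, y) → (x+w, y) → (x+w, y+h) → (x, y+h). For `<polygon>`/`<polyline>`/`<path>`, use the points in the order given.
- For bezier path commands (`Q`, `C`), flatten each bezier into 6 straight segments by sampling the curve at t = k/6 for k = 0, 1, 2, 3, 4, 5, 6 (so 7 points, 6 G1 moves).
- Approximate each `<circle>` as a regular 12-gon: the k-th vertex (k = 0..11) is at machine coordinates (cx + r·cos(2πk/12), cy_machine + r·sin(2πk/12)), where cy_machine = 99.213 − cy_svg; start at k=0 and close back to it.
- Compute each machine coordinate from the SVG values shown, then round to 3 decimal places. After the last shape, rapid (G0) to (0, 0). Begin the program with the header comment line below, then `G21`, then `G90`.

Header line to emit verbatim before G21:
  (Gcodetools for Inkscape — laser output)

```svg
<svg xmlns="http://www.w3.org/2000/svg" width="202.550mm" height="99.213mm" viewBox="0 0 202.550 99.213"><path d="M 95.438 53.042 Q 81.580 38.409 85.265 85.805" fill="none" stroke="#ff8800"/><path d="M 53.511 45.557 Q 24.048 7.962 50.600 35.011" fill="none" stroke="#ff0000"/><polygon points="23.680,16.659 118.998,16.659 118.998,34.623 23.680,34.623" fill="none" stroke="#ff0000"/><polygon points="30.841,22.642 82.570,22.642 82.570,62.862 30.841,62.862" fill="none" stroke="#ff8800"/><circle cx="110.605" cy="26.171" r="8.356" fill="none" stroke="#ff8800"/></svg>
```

Since the viewBox matches the mm dimensions, user units are millimetres directly. The only transform is the Y-flip y_m = 99.213 − y_svg.

Shape 1 is a quadratic bezier drawn with `<path>`. Its stroke #ff8800 means engrave at S219, F4453. After flipping Y the toolpath is (95.438,46.171) → (91.306,49.326) → (88.149,49.034) → (85.966,45.297) → (84.758,38.113) → (84.524,27.484) → (85.265,13.408).

Shape 2 is a quadratic bezier drawn with `<path>`. Its stroke #ff0000 means cut at S790, F1449. After flipping Y the toolpath is (53.511,53.656) → (45.246,64.392) → (40.093,71.537) → (38.052,75.090) → (39.123,75.052) → (43.305,71.423) → (50.600,64.202).

Shape 3 is a rectangle drawn with `<polygon>`. Its stroke #ff0000 means cut at S790, F1449. After flipping Y the toolpath is (23.680,82.554) → (118.998,82.554) → (118.998,64.590) → (23.680,64.590) → (23.680,82.554), returning to the start.

Shape 4 is a rectangle drawn with `<polygon>`. Its stroke #ff8800 means engrave at S219, F4453. After flipping Y the toolpath is (30.841,76.571) → (82.570,76.571) → (82.570,36.351) → (30.841,36.351) → (30.841,76.571), returning to the start.

Shape 5 is a circle drawn with `<circle>`. Its stroke #ff8800 means engrave at S219, F4453. After flipping Y the toolpath is (118.961,73.042) → (117.842,77.220) → (114.783,80.279) → (110.605,81.398) → (106.427,80.279) → (103.368,77.220) → (102.249,73.042) → (103.368,68.864) → (106.427,65.805) → (110.605,64.686) → (114.783,65.805) → (117.842,68.864) → (118.961,73.042), returning to the start.

(Gcodetools for Inkscape — laser output)
G21
G90
G0 X95.438 Y46.171
M3 S219
G1 X91.306 Y49.326 F4453
G1 X88.149 Y49.034
G1 X85.966 Y45.297
G1 X84.758 Y38.113
G1 X84.524 Y27.484
G1 X85.265 Y13.408
M5
G0 X53.511 Y53.656
M3 S790
G1 X45.246 Y64.392 F1449
G1 X40.093 Y71.537
G1 X38.052 Y75.090
G1 X39.123 Y75.052
G1 X43.305 Y71.423
G1 X50.600 Y64.202
M5
G0 X23.680 Y82.554
M3 S790
G1 X118.998 Y82.554 F1449
G1 X118.998 Y64.590
G1 X23.680 Y64.590
G1 X23.680 Y82.554
M5
G0 X30.841 Y76.571
M3 S219
G1 X82.570 Y76.571 F4453
G1 X82.570 Y36.351
G1 X30.841 Y36.351
G1 X30.841 Y76.571
M5
G0 X118.961 Y73.042
M3 S219
G1 X117.842 Y77.220 F4453
G1 X114.783 Y80.279
G1 X110.605 Y81.398
G1 X106.427 Y80.279
G1 X103.368 Y77.220
G1 X102.249 Y73.042
G1 X103.368 Y68.864
G1 X106.427 Y65.805
G1 X110.605 Y64.686
G1 X114.783 Y65.805
G1 X117.842 Y68.864
G1 X118.961 Y73.042
M5
G0 X0.000 Y0.000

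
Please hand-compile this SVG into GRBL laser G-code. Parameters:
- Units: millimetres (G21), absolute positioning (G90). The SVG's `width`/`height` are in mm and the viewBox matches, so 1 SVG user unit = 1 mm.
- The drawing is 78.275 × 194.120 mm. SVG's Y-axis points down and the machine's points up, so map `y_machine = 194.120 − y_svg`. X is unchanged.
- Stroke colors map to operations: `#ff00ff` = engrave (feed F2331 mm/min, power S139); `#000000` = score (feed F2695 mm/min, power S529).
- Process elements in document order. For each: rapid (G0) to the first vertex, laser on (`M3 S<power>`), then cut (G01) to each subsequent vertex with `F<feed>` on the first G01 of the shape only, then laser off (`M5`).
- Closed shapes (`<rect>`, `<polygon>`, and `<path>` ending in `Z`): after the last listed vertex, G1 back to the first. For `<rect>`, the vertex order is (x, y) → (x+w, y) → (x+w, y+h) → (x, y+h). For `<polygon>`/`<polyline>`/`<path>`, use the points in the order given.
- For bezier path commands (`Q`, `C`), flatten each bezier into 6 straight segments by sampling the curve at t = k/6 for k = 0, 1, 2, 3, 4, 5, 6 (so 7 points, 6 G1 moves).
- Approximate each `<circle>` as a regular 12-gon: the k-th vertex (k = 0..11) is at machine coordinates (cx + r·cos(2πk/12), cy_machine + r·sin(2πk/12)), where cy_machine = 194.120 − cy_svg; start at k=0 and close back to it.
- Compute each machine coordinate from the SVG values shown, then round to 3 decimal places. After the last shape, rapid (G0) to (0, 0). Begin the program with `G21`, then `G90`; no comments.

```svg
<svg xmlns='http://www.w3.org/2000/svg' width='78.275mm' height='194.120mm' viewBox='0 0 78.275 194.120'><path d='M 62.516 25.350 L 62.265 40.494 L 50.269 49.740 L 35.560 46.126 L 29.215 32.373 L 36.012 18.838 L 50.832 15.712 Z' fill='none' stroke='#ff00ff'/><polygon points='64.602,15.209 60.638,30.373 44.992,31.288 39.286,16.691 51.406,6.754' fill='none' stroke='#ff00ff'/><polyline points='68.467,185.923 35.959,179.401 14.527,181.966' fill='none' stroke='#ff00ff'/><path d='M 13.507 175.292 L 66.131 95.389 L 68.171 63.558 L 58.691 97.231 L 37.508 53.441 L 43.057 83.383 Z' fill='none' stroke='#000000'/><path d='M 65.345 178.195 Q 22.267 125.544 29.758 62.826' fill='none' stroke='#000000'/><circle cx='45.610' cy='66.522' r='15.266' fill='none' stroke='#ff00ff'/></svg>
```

G21
G90
G0 X62.516 Y168.770
M3 S139
G01 X62.265 Y153.626 F2331
G01 X50.269 Y144.380
G01 X35.560 Y147.994
G01 X29.215 Y161.747
G01 X36.012 Y175.282
G01 X50.832 Y178.408
G01 X62.516 Y168.770
M5
G0 X64.602 Y178.911
M3 S139
G01 X60.638 Y163.747 F2331
G01 X44.992 Y162.832
G01 X39.286 Y177.429
G01 X51.406 Y187.366
G01 X64.602 Y178.911
M5
G0 X68.467 Y8.197
M3 S139
G01 X35.959 Y14.719 F2331
G01 X14.527 Y12.154
M5
G0 X13.507 Y18.828
M3 S529
G01 X66.131 Y98.731 F2695
G01 X68.171 Y130.562
G01 X58.691 Y96.889
G01 X37.508 Y140.679
G01 X43.057 Y110.737
G01 X13.507 Y18.828
M5
G0 X65.345 Y15.925
M3 S529
G01 X52.390 Y33.755 F2695
G01 X42.245 Y52.144
G01 X34.909 Y71.093
G01 X30.383 Y90.601
G01 X28.666 Y110.668
G01 X29.758 Y131.294
M5
G0 X60.876 Y127.598
M3 S139
G01 X58.831 Y135.231 F2331
G01 X53.243 Y140.819
G01 X45.610 Y142.864
G01 X37.977 Y140.819
G01 X32.389 Y135.231
G01 X30.344 Y127.598
G01 X32.389 Y119.965
G01 X37.977 Y114.377
G01 X45.610 Y112.332
G01 X53.243 Y114.377
G01 X58.831 Y119.965
G01 X60.876 Y127.598
M5
G0 X0.000 Y0.000

viewBox `0 0 78.275 194.120` with mm width/height → 1 unit = 1 mm. Flip: y_m = 194.120 − y_svg.

**Shape 1** — `<path>` regular polygon, stroke `#ff00ff` → engrave (S139, F2331). Machine vertices: (62.516,168.770) → (62.265,153.626) → (50.269,144.380) → (35.560,147.994) → (29.215,161.747) → (36.012,175.282) → (50.832,178.408) → (62.516,168.770). Closed: final G1 returns to the first vertex.

**Shape 2** — `<polygon>` regular polygon, stroke `#ff00ff` → engrave (S139, F2331). Machine vertices: (64.602,178.911) → (60.638,163.747) → (44.992,162.832) → (39.286,177.429) → (51.406,187.366) → (64.602,178.911). Closed: final G1 returns to the first vertex.

**Shape 3** — `<polyline>` open polyline, stroke `#ff00ff` → engrave (S139, F2331). Machine vertices: (68.467,8.197) → (35.959,14.719) → (14.527,12.154). Open path.

**Shape 4** — `<path>` closed polygon, stroke `#000000` → score (S529, F2695). Machine vertices: (13.507,18.828) → (66.131,98.731) → (68.171,130.562) → (58.691,96.889) → (37.508,140.679) → (43.057,110.737) → (13.507,18.828). Closed: final G1 returns to the first vertex.

**Shape 5** — `<path>` quadratic bezier, stroke `#000000` → score (S529, F2695). Control points (SVG): P0=(65.345,178.195), P1=(22.267,125.544), P2=(29.758,62.826); sampled at t=k/6. Machine vertices: (65.345,15.925) → (52.390,33.755) → (42.245,52.144) → (34.909,71.093) → (30.383,90.601) → (28.666,110.668) → (29.758,131.294). Open path.

**Shape 6** — `<circle>` circle, stroke `#ff00ff` → engrave (S139, F2331). Machine vertices: (60.876,127.598) → (58.831,135.231) → (53.243,140.819) → (45.610,142.864) → (37.977,140.819) → (32.389,135.231) → (30.344,127.598) → (32.389,119.965) → (37.977,114.377) → (45.610,112.332) → (53.243,114.377) → (58.831,119.965) → (60.876,127.598). Closed: final G1 returns to the first vertex.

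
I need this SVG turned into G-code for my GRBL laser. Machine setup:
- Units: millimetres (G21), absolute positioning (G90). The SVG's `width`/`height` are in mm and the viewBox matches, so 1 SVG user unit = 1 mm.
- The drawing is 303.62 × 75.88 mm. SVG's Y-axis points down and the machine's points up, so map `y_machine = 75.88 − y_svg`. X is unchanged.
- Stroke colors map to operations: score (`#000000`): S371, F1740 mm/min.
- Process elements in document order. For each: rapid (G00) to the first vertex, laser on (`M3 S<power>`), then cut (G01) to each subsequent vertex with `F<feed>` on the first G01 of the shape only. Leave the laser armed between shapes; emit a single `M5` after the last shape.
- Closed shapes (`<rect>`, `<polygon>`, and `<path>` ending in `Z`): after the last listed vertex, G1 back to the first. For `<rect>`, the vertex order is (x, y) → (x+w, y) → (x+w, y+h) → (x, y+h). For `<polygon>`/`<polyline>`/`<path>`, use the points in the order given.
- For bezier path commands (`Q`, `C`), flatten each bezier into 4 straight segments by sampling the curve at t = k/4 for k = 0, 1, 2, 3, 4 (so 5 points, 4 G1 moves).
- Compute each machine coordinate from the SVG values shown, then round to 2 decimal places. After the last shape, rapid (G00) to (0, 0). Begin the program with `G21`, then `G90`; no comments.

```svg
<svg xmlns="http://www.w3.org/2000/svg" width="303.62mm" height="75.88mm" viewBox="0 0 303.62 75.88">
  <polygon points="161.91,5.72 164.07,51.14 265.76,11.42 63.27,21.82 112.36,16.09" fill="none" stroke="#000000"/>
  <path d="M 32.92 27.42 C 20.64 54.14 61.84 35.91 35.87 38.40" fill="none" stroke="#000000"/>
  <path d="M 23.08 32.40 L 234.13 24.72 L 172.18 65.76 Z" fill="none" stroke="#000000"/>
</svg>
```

G21
G90
G00 X161.91 Y70.16
M3 S371
G01 X164.07 Y24.74 F1740
G01 X265.76 Y64.46
G01 X63.27 Y54.06
G01 X112.36 Y59.79
G01 X161.91 Y70.16
G00 X32.92 Y48.46
M3 S371
G01 X31.85 Y35.82 F1740
G01 X39.53 Y33.88
G01 X44.64 Y36.49
G01 X35.87 Y37.48
G00 X23.08 Y43.48
M3 S371
G01 X234.13 Y51.16 F1740
G01 X172.18 Y10.12
G01 X23.08 Y43.48
M5
G00 X0.00 Y0.00

viewBox `0 0 303.62 75.88` with mm width/height → 1 unit = 1 mm. Flip: y_m = 75.88 − y_svg.

**Shape 1** — `<polygon>` closed polygon, stroke `#000000` → score (S371, F1740). Machine vertices: (161.91,70.16) → (164.07,24.74) → (265.76,64.46) → (63.27,54.06) → (112.36,59.79) → (161.91,70.16). Closed: final G1 returns to the first vertex.

**Shape 2** — `<path>` cubic bezier, stroke `#000000` → score (S371, F1740). Control points (SVG): P0=(32.92,27.42), P1=(20.64,54.14), P2=(61.84,35.91), P3=(35.87,38.40); sampled at t=k/4. Machine vertices: (32.92,48.46) → (31.85,35.82) → (39.53,33.88) → (44.64,36.49) → (35.87,37.48). Open path.

**Shape 3** — `<path>` closed polygon, stroke `#000000` → score (S371, F1740). Machine vertices: (23.08,43.48) → (234.13,51.16) → (172.18,10.12) → (23.08,43.48). Closed: final G1 returns to the first vertex.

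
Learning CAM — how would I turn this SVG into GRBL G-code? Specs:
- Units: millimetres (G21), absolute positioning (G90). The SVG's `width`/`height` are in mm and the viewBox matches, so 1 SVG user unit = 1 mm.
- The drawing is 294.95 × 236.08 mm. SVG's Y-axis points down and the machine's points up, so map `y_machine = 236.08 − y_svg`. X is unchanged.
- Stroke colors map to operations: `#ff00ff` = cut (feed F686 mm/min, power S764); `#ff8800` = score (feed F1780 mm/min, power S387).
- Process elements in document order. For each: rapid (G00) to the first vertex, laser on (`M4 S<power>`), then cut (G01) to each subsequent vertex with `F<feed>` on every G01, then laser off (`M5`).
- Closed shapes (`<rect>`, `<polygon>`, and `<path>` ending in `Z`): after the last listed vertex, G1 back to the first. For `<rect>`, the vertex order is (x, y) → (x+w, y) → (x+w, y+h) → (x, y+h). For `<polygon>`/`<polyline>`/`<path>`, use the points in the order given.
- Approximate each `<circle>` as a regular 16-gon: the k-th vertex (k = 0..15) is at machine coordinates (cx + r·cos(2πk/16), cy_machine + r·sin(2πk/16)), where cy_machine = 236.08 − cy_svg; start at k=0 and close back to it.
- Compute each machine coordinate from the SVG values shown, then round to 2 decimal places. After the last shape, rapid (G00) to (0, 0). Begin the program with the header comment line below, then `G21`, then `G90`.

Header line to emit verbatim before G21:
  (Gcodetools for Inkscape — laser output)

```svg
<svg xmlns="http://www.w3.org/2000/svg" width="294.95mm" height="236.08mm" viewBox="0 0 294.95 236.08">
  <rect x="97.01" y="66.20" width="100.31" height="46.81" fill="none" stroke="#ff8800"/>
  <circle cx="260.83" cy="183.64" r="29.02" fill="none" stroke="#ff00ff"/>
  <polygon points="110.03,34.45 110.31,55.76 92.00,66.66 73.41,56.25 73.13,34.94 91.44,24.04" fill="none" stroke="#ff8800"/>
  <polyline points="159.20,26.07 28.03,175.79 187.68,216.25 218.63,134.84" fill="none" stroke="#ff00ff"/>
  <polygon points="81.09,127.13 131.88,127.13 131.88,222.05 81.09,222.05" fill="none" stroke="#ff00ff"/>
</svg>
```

(Gcodetools for Inkscape — laser output)
G21
G90
G00 X97.01 Y169.88
M4 S387
G01 X197.32 Y169.88 F1780
G01 X197.32 Y123.07 F1780
G01 X97.01 Y123.07 F1780
G01 X97.01 Y169.88 F1780
M5
G00 X289.85 Y52.44
M4 S764
G01 X287.64 Y63.55 F686
G01 X281.35 Y72.96 F686
G01 X271.94 Y79.25 F686
G01 X260.83 Y81.46 F686
G01 X249.72 Y79.25 F686
G01 X240.31 Y72.96 F686
G01 X234.02 Y63.55 F686
G01 X231.81 Y52.44 F686
G01 X234.02 Y41.33 F686
G01 X240.31 Y31.92 F686
G01 X249.72 Y25.63 F686
G01 X260.83 Y23.42 F686
G01 X271.94 Y25.63 F686
G01 X281.35 Y31.92 F686
G01 X287.64 Y41.33 F686
G01 X289.85 Y52.44 F686
M5
G00 X110.03 Y201.63
M4 S387
G01 X110.31 Y180.32 F1780
G01 X92.00 Y169.42 F1780
G01 X73.41 Y179.83 F1780
G01 X73.13 Y201.14 F1780
G01 X91.44 Y212.04 F1780
G01 X110.03 Y201.63 F1780
M5
G00 X159.20 Y210.01
M4 S764
G01 X28.03 Y60.29 F686
G01 X187.68 Y19.83 F686
G01 X218.63 Y101.24 F686
M5
G00 X81.09 Y108.95
M4 S764
G01 X131.88 Y108.95 F686
G01 X131.88 Y14.03 F686
G01 X81.09 Y14.03 F686
G01 X81.09 Y108.95 F686
M5
G00 X0.00 Y0.00

1 u = 1 mm; y_m = 236.08 − y.

[1] `<rect>` rectangle, #ff8800→score S387 F1780: (97.01,169.88) → (197.32,169.88) → (197.32,123.07) → (97.01,123.07) → (97.01,169.88) (closed)

[2] `<circle>` circle, #ff00ff→cut S764 F686: (289.85,52.44) → (287.64,63.55) → (281.35,72.96) → (271.94,79.25) → (260.83,81.46) → (249.72,79.25) → (240.31,72.96) → (234.02,63.55) → (231.81,52.44) → (234.02,41.33) → (240.31,31.92) → (249.72,25.63) → (260.83,23.42) → (271.94,25.63) → (281.35,31.92) → (287.64,41.33) → (289.85,52.44) (closed)

[3] `<polygon>` regular polygon, #ff8800→score S387 F1780: (110.03,201.63) → (110.31,180.32) → (92.00,169.42) → (73.41,179.83) → (73.13,201.14) → (91.44,212.04) → (110.03,201.63) (closed)

[4] `<polyline>` open polyline, #ff00ff→cut S764 F686: (159.20,210.01) → (28.03,60.29) → (187.68,19.83) → (218.63,101.24)

[5] `<polygon>` rectangle, #ff00ff→cut S764 F686: (81.09,108.95) → (131.88,108.95) → (131.88,14.03) → (81.09,14.03) → (81.09,108.95) (closed)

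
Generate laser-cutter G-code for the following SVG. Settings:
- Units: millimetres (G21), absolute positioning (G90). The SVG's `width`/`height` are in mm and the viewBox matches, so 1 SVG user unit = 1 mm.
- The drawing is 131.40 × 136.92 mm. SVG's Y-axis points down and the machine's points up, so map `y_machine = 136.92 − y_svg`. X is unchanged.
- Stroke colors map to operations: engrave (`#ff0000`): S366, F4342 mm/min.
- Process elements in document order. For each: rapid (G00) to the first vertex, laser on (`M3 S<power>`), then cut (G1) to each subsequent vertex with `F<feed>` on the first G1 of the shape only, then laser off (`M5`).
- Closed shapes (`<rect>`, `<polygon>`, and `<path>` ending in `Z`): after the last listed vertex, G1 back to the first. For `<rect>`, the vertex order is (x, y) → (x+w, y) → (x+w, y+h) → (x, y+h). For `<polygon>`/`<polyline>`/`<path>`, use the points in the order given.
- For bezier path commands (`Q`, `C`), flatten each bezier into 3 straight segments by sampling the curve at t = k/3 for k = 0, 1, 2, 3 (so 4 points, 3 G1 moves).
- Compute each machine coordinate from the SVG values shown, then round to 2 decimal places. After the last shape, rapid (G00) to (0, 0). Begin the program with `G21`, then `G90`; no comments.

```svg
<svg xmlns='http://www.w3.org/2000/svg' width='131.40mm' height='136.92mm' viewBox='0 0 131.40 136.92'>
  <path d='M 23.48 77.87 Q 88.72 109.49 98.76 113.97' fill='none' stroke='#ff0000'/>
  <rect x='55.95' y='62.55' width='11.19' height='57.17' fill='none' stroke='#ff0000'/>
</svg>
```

G21
G90
G00 X23.48 Y59.05
M3 S366
G1 X60.84 Y40.99 F4342
G1 X85.93 Y28.95
G1 X98.76 Y22.95
M5
G00 X55.95 Y74.37
M3 S366
G1 X67.14 Y74.37 F4342
G1 X67.14 Y17.20
G1 X55.95 Y17.20
G1 X55.95 Y74.37
M5
G00 X0.00 Y0.00

Since the viewBox matches the mm dimensions, user units are millimetres directly. The only transform is the Y-flip y_m = 136.92 − y_svg.

Shape 1 is a quadratic bezier drawn with `<path>`. Its stroke #ff0000 means engrave at S366, F4342. After flipping Y the toolpath is (23.48,59.05) → (60.84,40.99) → (85.93,28.95) → (98.76,22.95).

Shape 2 is a rectangle drawn with `<rect>`. Its stroke #ff0000 means engrave at S366, F4342. After flipping Y the toolpath is (55.95,74.37) → (67.14,74.37) → (67.14,17.20) → (55.95,17.20) → (55.95,74.37), returning to the start.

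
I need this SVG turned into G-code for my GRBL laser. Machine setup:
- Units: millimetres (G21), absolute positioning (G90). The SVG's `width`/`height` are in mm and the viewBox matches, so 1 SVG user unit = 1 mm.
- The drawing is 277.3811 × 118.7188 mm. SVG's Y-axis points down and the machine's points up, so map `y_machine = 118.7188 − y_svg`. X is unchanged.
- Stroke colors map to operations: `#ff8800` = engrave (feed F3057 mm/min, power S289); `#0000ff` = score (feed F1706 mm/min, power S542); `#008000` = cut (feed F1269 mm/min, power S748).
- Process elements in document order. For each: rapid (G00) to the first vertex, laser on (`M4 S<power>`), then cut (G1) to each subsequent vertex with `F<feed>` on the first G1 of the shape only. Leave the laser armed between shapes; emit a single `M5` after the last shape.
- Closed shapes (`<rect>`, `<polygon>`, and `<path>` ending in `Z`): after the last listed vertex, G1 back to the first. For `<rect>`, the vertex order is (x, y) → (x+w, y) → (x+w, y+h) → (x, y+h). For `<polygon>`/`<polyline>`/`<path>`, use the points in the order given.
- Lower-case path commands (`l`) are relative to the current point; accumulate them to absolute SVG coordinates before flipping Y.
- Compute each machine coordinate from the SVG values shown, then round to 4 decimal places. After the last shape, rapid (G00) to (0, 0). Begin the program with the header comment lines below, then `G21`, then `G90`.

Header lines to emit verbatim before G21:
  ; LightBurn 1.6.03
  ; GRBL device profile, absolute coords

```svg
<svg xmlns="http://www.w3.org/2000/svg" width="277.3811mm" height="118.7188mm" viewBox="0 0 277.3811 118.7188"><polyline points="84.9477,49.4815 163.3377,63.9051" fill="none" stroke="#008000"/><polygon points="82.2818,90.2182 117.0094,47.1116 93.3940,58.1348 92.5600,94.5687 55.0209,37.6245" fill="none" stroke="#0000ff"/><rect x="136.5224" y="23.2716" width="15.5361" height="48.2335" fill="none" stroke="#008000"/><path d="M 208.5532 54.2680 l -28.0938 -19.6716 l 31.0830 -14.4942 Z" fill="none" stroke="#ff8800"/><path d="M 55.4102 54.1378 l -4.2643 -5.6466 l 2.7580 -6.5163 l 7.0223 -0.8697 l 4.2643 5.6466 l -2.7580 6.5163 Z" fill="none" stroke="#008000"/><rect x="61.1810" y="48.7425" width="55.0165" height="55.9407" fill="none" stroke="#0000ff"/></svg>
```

Since the viewBox matches the mm dimensions, user units are millimetres directly. The only transform is the Y-flip y_m = 118.7188 − y_svg.

Shape 1 is a line segment drawn with `<polyline>`. Its stroke #008000 means cut at S748, F1269. After flipping Y the toolpath is (84.9477,69.2373) → (163.3377,54.8137).

Shape 2 is a closed polygon drawn with `<polygon>`. Its stroke #0000ff means score at S542, F1706. After flipping Y the toolpath is (82.2818,28.5006) → (117.0094,71.6072) → (93.3940,60.5840) → (92.5600,24.1501) → (55.0209,81.0943) → (82.2818,28.5006), returning to the start.

Shape 3 is a rectangle drawn with `<rect>`. Its stroke #008000 means cut at S748, F1269. After flipping Y the toolpath is (136.5224,95.4472) → (152.0585,95.4472) → (152.0585,47.2137) → (136.5224,47.2137) → (136.5224,95.4472), returning to the start.

Shape 4 is a regular polygon drawn with `<path>`. Its stroke #ff8800 means engrave at S289, F3057. After flipping Y the toolpath is (208.5532,64.4508) → (180.4594,84.1224) → (211.5424,98.6166) → (208.5532,64.4508), returning to the start.

Shape 5 is a regular polygon drawn with `<path>`. Its stroke #008000 means cut at S748, F1269. After flipping Y the toolpath is (55.4102,64.5810) → (51.1459,70.2276) → (53.9039,76.7439) → (60.9262,77.6136) → (65.1905,71.9670) → (62.4325,65.4507) → (55.4102,64.5810), returning to the start.

Shape 6 is a rectangle drawn with `<rect>`. Its stroke #0000ff means score at S542, F1706. After flipping Y the toolpath is (61.1810,69.9763) → (116.1975,69.9763) → (116.1975,14.0356) → (61.1810,14.0356) → (61.1810,69.9763), returning to the start.

; LightBurn 1.6.03
; GRBL device profile, absolute coords
G21
G90
G00 X84.9477 Y69.2373
M4 S748
G1 X163.3377 Y54.8137 F1269
G00 X82.2818 Y28.5006
M4 S542
G1 X117.0094 Y71.6072 F1706
G1 X93.3940 Y60.5840
G1 X92.5600 Y24.1501
G1 X55.0209 Y81.0943
G1 X82.2818 Y28.5006
G00 X136.5224 Y95.4472
M4 S748
G1 X152.0585 Y95.4472 F1269
G1 X152.0585 Y47.2137
G1 X136.5224 Y47.2137
G1 X136.5224 Y95.4472
G00 X208.5532 Y64.4508
M4 S289
G1 X180.4594 Y84.1224 F3057
G1 X211.5424 Y98.6166
G1 X208.5532 Y64.4508
G00 X55.4102 Y64.5810
M4 S748
G1 X51.1459 Y70.2276 F1269
G1 X53.9039 Y76.7439
G1 X60.9262 Y77.6136
G1 X65.1905 Y71.9670
G1 X62.4325 Y65.4507
G1 X55.4102 Y64.5810
G00 X61.1810 Y69.9763
M4 S542
G1 X116.1975 Y69.9763 F1706
G1 X116.1975 Y14.0356
G1 X61.1810 Y14.0356
G1 X61.1810 Y69.9763
M5
G00 X0.0000 Y0.0000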